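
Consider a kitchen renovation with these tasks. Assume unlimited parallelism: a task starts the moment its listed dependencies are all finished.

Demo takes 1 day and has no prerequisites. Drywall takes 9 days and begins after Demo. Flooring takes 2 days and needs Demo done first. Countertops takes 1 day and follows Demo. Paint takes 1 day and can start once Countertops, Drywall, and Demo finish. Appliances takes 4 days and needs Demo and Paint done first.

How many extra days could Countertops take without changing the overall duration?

Critical path: Demo→Drywall→Paint→Appliances = 1+9+1+4 = 15, so the finish is 15 days.
Countertops finishes as early as 2 and must finish by 10.
So Countertops can slip 10 − 2 = 8 days.

8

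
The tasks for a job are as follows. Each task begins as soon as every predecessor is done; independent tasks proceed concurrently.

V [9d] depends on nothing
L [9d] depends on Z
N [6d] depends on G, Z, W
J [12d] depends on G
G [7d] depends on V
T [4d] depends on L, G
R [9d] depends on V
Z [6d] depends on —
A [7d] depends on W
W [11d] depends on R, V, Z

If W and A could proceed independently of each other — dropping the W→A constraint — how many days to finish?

Before: longest chain V→R→W→A = 9+9+11+7 = 36, finish 36.
Without W→A, A's earliest start moves from 29 to 0.
After: V→R→W→N = 9+9+11+6 = 35 → 35 days.

35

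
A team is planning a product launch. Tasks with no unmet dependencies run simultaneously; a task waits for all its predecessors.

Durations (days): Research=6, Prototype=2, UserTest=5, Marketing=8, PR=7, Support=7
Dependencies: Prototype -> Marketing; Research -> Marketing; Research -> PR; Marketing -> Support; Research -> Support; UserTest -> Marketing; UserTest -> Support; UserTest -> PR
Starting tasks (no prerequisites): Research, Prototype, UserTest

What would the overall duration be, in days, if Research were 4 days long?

Critical path before the change: Research→Marketing→Support = 6+8+7 = 21 giving 21 days.
Research is on the critical path; changing it to 4 makes that path 19 days.
The binding chain switches to UserTest→Marketing→Support = 5+8+7 = 20; finish 20 days.

20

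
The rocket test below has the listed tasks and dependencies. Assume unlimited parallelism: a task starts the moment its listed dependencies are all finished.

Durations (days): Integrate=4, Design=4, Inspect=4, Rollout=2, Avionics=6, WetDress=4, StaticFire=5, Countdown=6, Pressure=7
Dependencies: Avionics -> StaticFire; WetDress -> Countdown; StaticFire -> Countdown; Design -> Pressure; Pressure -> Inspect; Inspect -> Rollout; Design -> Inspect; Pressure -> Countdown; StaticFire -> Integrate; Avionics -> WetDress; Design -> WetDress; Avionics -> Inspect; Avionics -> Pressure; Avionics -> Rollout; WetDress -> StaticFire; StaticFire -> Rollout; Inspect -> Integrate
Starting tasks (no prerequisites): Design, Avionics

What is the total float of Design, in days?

2

The longest chain is Avionics→Pressure→Inspect→Integrate = 6+7+4+4 = 21; overall finish 21 days.
Longest path through Design: 19 days (earliest finish 4, latest finish 6).
Slack of Design = 2 − 0 = 2 days.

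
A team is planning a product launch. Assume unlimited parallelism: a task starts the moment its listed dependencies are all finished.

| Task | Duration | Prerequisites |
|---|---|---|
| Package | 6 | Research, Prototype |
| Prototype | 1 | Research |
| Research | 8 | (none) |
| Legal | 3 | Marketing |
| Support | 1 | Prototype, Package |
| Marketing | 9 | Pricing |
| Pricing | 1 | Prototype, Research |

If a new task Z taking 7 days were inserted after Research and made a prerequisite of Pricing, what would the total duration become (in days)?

28

Originally the job takes 22 days.
With Z inserted, Pricing now waits for max(Prototype, Research, Z).
New critical path: Research→Z→Pricing→Marketing→Legal = 8+7+1+9+3 = 28 ⇒ 28 days.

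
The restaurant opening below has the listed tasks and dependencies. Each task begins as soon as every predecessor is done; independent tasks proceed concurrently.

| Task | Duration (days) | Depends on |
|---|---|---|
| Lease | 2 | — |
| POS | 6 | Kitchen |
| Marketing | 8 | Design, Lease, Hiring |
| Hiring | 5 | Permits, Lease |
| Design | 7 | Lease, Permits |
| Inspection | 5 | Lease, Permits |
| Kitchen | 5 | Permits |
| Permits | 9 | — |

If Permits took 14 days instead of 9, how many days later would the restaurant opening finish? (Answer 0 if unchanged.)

Actual critical path: Permits→Design→Marketing = 9+7+8 = 24 ⇒ 24 days.
Permits lies on that path, so at 14 days the path becomes 29 days.
The critical path is still Permits→Design→Marketing; finish is now 29 days.
Change in finish: 29 − 24 = +5 days.

5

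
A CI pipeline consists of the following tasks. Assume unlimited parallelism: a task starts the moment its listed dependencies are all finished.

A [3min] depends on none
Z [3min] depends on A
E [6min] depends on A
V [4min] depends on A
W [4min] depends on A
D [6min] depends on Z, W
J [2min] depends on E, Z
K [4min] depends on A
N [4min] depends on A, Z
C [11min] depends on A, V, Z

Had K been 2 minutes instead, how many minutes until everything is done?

18

Actual critical path: A→V→C = 3+4+11 = 18 ⇒ 18 minutes.
K has 11 minutes of float (longest path through it is 7).
The critical path is still A→V→C; finish is now 18 minutes.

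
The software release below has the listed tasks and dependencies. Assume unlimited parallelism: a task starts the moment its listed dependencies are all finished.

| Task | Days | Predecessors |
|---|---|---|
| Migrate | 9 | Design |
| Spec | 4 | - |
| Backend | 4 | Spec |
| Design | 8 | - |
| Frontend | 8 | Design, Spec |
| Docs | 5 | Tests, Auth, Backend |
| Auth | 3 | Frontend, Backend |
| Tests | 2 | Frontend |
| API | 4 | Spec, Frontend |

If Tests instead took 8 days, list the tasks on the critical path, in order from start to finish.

Design, Frontend, Tests, Docs

As given, the longest chain is Design→Frontend→Auth→Docs = 8+8+3+5 = 24, so the finish is 24 days.
Tests has 1 day of float (longest path through it is 23).
The binding chain switches to Design→Frontend→Tests→Docs = 8+8+8+5 = 29; finish 29 days.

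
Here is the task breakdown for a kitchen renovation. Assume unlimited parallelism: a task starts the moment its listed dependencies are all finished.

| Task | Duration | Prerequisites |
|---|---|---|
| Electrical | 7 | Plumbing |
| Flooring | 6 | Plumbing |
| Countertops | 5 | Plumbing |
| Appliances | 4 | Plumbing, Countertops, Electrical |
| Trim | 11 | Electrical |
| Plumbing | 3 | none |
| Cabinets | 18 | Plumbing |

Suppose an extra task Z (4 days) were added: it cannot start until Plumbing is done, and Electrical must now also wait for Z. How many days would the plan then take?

Originally the plan takes 21 days.
With Z inserted, Electrical now waits for max(Plumbing, Z).
New critical path: Plumbing→Z→Electrical→Trim = 3+4+7+11 = 25 ⇒ 25 days.

25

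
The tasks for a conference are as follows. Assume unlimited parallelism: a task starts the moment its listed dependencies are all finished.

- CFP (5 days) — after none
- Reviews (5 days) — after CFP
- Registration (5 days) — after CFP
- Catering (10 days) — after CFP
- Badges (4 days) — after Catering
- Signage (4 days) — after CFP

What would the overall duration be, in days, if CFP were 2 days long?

16

Baseline: CFP→Catering→Badges = 5+10+4 = 19 → 19 days.
CFP lies on that path, so at 2 days the path becomes 16 days.
That remains the longest chain; total 16 days.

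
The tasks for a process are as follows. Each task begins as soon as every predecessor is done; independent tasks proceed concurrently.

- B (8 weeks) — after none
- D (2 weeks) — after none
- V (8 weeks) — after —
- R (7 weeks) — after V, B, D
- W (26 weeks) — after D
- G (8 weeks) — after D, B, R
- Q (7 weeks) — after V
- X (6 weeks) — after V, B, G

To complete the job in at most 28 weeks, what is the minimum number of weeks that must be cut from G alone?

Current finish: 29 weeks; target: 28.
G is on every critical path, so each week cut from G cuts the finish by one (this holds down to a finish of 28).
Need 29 − 28 = 1 week off G → G becomes 7 weeks, finish becomes 28.

1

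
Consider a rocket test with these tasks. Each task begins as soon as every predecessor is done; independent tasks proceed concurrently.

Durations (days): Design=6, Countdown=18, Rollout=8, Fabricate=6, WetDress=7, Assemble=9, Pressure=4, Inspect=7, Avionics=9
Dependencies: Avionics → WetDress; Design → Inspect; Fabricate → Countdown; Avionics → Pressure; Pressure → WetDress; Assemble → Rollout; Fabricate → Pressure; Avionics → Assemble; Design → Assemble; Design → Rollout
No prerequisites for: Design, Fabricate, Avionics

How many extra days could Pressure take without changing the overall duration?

6

The longest chain is Avionics→Assemble→Rollout = 9+9+8 = 26; overall finish 26 days.
The longest chain containing Pressure totals 20 days.
So Pressure can slip 19 − 13 = 6 days.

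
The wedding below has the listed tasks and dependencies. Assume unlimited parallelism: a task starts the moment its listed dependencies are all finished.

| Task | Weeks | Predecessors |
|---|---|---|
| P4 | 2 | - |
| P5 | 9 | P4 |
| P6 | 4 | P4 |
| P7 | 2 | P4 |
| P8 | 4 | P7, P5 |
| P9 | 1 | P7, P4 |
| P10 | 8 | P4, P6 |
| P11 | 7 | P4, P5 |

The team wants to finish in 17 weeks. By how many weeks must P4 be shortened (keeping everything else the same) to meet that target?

1

Current finish: 18 weeks; target: 17.
P4 is on every critical path, so each week cut from P4 cuts the finish by one (this holds down to a finish of 17).
Need 18 − 17 = 1 week off P4 → P4 becomes 1 week, finish becomes 17.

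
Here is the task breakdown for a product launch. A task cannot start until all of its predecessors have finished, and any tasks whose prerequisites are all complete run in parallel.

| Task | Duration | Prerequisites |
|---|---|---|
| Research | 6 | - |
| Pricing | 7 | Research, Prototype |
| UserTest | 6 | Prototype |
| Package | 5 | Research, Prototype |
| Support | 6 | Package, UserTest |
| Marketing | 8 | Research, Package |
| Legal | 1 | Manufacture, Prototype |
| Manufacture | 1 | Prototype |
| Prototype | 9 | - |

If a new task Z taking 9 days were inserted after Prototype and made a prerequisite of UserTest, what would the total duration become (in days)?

Originally the job takes 22 days.
With Z inserted, UserTest now waits for max(Prototype, Z).
New critical path: Prototype→Z→UserTest→Support = 9+9+6+6 = 30 ⇒ 30 days.

30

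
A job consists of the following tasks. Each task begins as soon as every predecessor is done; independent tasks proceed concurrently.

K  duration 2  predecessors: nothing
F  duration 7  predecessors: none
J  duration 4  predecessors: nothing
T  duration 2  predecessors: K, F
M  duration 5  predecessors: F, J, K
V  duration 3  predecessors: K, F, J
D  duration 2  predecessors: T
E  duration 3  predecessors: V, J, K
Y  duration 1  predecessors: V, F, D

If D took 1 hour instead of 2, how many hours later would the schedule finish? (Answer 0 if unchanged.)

Actual critical path: F→V→E = 7+3+3 = 13 ⇒ 13 hours.
The longest path through D is only 12 hours, so D has float 1.
That remains the longest chain; total 13 hours.
Change in finish: 13 − 13 = +0 hours.

0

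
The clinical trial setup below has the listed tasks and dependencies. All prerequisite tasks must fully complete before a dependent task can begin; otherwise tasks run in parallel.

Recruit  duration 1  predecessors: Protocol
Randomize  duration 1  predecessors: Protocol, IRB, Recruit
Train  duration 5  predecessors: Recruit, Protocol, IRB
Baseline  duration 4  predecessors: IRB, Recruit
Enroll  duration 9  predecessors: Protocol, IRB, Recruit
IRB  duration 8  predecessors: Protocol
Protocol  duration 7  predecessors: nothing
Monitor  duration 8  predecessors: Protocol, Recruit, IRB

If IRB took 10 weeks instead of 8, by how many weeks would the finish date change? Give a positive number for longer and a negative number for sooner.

2

The binding path is Protocol→IRB→Enroll = 7+8+9 = 24; finish at 24 weeks.
IRB lies on that path, so at 10 weeks the path becomes 26 weeks.
That remains the longest chain; total 26 weeks.
Change in finish: 26 − 24 = +2 weeks.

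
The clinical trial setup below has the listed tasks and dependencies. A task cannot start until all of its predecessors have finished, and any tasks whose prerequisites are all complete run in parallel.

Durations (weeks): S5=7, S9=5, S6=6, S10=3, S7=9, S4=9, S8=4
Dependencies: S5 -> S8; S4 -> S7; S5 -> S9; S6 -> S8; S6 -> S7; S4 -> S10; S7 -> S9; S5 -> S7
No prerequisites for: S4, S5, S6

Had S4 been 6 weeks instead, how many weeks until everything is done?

Baseline: S4→S7→S9 = 9+9+5 = 23 → 23 weeks.
S4 is on the critical path; changing it to 6 makes that path 20 weeks.
New critical path: S5→S7→S9 = 7+9+5 = 21 ⇒ 21 weeks.

21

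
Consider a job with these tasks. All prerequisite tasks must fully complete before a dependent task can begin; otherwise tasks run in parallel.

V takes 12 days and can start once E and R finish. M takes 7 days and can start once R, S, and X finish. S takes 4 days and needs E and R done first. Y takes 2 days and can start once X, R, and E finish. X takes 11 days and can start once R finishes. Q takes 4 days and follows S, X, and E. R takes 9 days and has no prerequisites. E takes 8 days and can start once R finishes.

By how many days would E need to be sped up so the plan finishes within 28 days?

1

Current finish: 29 days; target: 28.
E is on every critical path, so each day cut from E cuts the finish by one (this holds down to a finish of 27).
Need 29 − 28 = 1 day off E → E becomes 7 days, finish becomes 28.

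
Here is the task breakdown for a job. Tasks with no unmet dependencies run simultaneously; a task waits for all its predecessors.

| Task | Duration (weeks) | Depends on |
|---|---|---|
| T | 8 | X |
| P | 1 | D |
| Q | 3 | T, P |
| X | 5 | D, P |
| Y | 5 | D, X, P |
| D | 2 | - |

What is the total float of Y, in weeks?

6

The longest chain is D→P→X→T→Q = 2+1+5+8+3 = 19; overall finish 19 weeks.
Y finishes as early as 13 and must finish by 19.
Float = 19 − 13 = 6.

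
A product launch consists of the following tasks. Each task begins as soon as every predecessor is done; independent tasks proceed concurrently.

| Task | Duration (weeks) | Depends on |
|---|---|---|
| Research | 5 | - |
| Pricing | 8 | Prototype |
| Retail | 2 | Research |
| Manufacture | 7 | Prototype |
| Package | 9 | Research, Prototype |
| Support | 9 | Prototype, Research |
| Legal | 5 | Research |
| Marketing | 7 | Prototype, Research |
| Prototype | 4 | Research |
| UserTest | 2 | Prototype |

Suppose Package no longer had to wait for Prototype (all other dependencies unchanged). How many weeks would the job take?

18

With the dependency in place, Research→Prototype→Package = 5+4+9 = 18 sets the finish at 18 weeks.
Without Prototype→Package, Package's earliest start moves from 9 to 5.
New critical path: Research→Prototype→Support = 5+4+9 = 18 ⇒ 18 weeks.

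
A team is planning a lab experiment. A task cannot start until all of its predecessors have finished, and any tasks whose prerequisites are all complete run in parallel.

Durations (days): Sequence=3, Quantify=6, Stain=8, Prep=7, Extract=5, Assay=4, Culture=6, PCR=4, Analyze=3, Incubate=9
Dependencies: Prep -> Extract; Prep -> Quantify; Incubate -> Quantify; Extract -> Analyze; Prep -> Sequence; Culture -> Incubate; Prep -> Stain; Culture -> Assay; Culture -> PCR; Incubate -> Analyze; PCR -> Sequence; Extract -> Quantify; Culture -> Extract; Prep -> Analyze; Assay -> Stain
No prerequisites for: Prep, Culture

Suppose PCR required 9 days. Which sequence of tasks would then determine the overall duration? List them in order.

The binding path is Culture→Incubate→Quantify = 6+9+6 = 21; finish at 21 days.
PCR is off the critical path — its longest chain is 13 days, giving 8 of slack.
That remains the longest chain; total 21 days.

Culture, Incubate, Quantify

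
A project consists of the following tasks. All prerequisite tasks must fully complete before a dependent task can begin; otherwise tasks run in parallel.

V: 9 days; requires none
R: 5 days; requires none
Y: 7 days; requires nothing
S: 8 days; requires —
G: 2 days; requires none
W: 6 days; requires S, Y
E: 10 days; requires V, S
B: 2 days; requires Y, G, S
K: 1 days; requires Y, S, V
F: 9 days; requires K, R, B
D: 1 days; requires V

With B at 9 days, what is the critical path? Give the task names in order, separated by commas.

S, B, F

Baseline: S→B→F = 8+2+9 = 19 → 19 days.
Since B is critical, the +7 change carries straight to that chain (now 26 days).
No other chain overtakes it, so the finish is 26 days.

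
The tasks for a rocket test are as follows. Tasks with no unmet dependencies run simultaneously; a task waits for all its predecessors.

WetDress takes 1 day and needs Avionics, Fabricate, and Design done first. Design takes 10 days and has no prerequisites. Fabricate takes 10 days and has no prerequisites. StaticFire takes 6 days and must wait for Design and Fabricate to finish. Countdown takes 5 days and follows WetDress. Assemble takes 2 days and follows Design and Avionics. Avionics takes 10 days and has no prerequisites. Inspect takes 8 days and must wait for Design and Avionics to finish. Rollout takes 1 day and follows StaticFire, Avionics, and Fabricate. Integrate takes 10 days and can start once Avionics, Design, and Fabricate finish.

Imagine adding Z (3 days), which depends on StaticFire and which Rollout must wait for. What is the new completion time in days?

20

Originally the rocket test takes 20 days.
With Z inserted, Rollout now waits for max(StaticFire, Avionics, Fabricate, Z).
New critical path: Design→StaticFire→Z→Rollout = 10+6+3+1 = 20 ⇒ 20 days.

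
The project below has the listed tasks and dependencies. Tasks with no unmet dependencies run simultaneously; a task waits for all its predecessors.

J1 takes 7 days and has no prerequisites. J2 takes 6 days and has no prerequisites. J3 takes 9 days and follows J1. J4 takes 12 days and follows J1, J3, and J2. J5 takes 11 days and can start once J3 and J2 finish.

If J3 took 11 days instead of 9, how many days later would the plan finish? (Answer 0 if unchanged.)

2

Critical path before the change: J1→J3→J4 = 7+9+12 = 28 giving 28 days.
J3 lies on that path, so at 11 days the path becomes 30 days.
No other chain overtakes it, so the finish is 30 days.
Change in finish: 30 − 28 = +2 days.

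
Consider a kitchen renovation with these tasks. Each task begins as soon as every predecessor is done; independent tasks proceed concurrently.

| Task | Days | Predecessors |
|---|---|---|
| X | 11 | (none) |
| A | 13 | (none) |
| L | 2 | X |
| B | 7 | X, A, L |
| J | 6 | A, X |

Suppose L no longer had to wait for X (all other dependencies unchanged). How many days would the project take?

Original critical path: X→L→B = 11+2+7 = 20 ⇒ 20 days.
Without X→L, L's earliest start moves from 11 to 0.
After: A→B = 13+7 = 20 → 20 days.

20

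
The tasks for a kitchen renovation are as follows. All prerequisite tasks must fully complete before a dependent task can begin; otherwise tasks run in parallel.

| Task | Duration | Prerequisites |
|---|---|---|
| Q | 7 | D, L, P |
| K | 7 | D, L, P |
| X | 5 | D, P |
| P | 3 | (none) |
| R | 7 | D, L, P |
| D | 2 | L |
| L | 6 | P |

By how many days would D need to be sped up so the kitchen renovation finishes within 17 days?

1

Current finish: 18 days; target: 17.
D is on every critical path, so each day cut from D cuts the finish by one (this holds down to a finish of 17).
Need 18 − 17 = 1 day off D → D becomes 1 day, finish becomes 17.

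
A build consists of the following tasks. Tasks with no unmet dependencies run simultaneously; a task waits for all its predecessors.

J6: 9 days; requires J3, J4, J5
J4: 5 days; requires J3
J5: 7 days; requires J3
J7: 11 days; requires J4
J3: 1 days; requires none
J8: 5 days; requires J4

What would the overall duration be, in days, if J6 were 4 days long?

As given, the longest chain is J3→J5→J6 = 1+7+9 = 17, so the finish is 17 days.
J6 lies on that path, so at 4 days the path becomes 12 days.
The binding chain switches to J3→J4→J7 = 1+5+11 = 17; finish 17 days.

17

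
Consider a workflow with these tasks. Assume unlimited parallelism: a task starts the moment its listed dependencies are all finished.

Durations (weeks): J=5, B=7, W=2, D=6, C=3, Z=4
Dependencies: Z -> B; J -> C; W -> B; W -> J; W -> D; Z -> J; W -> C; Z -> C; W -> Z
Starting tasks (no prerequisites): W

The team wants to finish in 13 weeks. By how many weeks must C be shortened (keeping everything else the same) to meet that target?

1

Current finish: 14 weeks; target: 13.
C is on every critical path, so each week cut from C cuts the finish by one (this holds down to a finish of 13).
Need 14 − 13 = 1 week off C → C becomes 2 weeks, finish becomes 13.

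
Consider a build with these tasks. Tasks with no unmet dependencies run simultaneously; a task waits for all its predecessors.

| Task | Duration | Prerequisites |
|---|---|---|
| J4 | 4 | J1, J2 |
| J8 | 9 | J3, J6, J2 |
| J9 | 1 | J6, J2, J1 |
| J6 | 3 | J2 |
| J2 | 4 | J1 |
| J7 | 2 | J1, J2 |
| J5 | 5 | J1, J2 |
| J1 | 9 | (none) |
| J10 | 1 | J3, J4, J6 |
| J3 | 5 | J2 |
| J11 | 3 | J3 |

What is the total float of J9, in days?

10

The longest chain is J1→J2→J3→J8 = 9+4+5+9 = 27; overall finish 27 days.
Longest path through J9: 17 days (earliest finish 17, latest finish 27).
Slack of J9 = 26 − 16 = 10 days.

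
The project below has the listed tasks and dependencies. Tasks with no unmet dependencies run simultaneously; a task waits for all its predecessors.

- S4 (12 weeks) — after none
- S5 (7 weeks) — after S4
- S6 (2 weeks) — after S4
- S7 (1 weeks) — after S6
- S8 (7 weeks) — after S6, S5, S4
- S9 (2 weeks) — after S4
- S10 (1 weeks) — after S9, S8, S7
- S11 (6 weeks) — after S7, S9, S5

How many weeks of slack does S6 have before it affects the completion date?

S4→S5→S8→S10 = 12+7+7+1 = 27 sets the makespan at 27 weeks.
The longest chain containing S6 totals 22 weeks.
Float = 27 − 22 = 5.

5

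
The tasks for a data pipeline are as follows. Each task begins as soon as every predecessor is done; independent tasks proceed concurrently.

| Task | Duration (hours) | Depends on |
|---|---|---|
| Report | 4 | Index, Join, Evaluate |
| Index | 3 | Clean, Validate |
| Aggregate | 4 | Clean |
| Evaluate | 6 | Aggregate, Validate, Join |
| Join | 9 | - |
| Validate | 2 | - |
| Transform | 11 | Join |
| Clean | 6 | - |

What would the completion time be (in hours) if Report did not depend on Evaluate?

20

Original critical path: Clean→Aggregate→Evaluate→Report = 6+4+6+4 = 20 ⇒ 20 hours.
Without Evaluate→Report, Report's earliest start moves from 16 to 9.
The longest chain is now Join→Transform = 9+11 = 20, so the job takes 20 hours.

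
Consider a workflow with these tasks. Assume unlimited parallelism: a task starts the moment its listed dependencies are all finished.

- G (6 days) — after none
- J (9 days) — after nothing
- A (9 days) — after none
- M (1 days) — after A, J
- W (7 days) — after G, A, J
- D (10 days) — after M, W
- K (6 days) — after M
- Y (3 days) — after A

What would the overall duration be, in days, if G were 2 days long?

Baseline: J→W→D = 9+7+10 = 26 → 26 days.
G is off the critical path — its longest chain is 23 days, giving 3 of slack.
That remains the longest chain; total 26 days.

26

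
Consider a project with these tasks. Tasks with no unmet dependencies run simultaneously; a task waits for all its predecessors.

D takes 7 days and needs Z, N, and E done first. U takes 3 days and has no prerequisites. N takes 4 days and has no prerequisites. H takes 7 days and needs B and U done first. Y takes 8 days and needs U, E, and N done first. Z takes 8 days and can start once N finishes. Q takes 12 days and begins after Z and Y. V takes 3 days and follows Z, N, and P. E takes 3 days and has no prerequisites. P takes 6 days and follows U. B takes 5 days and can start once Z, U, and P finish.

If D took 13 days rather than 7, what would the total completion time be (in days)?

As given, the longest chain is N→Y→Q = 4+8+12 = 24, so the finish is 24 days.
The longest path through D is only 19 days, so D has float 5.
New critical path: N→Z→D = 4+8+13 = 25 ⇒ 25 days.

25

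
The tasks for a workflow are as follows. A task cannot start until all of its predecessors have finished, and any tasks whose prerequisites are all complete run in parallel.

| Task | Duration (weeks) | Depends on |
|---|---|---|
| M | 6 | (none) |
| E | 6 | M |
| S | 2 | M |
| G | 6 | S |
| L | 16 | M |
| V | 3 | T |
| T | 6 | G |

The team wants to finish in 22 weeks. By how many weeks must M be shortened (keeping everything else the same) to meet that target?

Current finish: 23 weeks; target: 22.
M is on every critical path, so each week cut from M cuts the finish by one (this holds down to a finish of 18).
Need 23 − 22 = 1 week off M → M becomes 5 weeks, finish becomes 22.

1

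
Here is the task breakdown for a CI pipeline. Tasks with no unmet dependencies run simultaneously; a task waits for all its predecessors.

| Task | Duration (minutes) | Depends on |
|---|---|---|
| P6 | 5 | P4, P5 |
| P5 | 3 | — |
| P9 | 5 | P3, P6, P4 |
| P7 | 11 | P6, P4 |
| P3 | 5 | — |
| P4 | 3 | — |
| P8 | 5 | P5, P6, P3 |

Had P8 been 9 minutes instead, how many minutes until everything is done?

As given, the longest chain is P4→P6→P7 = 3+5+11 = 19, so the finish is 19 minutes.
The longest path through P8 is only 13 minutes, so P8 has float 6.
No other chain overtakes it, so the finish is 19 minutes.

19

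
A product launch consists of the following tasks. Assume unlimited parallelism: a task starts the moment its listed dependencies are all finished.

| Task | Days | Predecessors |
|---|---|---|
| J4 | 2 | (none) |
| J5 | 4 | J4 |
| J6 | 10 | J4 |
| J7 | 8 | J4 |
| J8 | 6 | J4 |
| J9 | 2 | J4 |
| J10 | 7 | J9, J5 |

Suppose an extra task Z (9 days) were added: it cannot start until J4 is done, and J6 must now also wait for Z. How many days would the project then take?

21

Originally the project takes 13 days.
With Z inserted, J6 now waits for max(J4, Z).
New critical path: J4→Z→J6 = 2+9+10 = 21 ⇒ 21 days.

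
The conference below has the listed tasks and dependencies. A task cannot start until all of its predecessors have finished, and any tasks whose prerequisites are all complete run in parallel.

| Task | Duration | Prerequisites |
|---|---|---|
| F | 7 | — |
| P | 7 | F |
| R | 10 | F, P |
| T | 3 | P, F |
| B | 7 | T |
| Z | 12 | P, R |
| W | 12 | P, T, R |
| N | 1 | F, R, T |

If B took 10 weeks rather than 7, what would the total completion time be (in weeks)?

Actual critical path: F→P→R→Z = 7+7+10+12 = 36 ⇒ 36 weeks.
The longest path through B is only 24 weeks, so B has float 12.
The critical path is still F→P→R→Z; finish is now 36 weeks.

36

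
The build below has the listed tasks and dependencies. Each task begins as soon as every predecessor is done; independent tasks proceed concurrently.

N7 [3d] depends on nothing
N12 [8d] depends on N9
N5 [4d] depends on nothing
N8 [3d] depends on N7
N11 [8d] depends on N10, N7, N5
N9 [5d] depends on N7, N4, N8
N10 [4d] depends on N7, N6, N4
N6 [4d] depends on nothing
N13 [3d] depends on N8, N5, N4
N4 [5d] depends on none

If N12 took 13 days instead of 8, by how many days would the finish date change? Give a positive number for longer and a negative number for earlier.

The binding path is N7→N8→N9→N12 = 3+3+5+8 = 19; finish at 19 days.
Since N12 is critical, the +5 change carries straight to that chain (now 24 days).
The critical path is still N7→N8→N9→N12; finish is now 24 days.
Change in finish: 24 − 19 = +5 days.

5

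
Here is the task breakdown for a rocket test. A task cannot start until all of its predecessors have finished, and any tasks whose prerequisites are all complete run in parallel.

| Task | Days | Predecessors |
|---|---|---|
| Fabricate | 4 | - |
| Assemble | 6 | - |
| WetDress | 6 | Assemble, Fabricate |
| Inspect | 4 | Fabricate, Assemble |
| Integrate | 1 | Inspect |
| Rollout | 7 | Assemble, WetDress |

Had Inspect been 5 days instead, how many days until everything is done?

19

The binding path is Assemble→WetDress→Rollout = 6+6+7 = 19; finish at 19 days.
The longest path through Inspect is only 11 days, so Inspect has float 8.
The critical path is still Assemble→WetDress→Rollout; finish is now 19 days.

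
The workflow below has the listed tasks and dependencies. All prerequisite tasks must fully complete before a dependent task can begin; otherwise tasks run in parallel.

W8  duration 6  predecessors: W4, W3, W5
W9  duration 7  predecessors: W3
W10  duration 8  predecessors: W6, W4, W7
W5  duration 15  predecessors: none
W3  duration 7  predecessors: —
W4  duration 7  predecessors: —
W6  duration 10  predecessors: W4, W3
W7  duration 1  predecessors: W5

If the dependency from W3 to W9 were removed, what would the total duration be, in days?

25

Before: longest chain W3→W6→W10 = 7+10+8 = 25, finish 25.
Without W3→W9, W9's earliest start moves from 7 to 0.
New critical path: W3→W6→W10 = 7+10+8 = 25 ⇒ 25 days.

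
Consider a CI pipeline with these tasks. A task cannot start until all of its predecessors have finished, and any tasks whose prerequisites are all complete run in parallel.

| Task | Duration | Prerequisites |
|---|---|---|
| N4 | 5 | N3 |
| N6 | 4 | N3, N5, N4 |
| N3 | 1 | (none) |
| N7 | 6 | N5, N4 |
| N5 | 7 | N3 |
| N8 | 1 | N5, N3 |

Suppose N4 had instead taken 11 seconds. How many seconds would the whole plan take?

18

The binding path is N3→N5→N7 = 1+7+6 = 14; finish at 14 seconds.
N4 is off the critical path — its longest chain is 12 seconds, giving 2 of slack.
The binding chain switches to N3→N4→N7 = 1+11+6 = 18; finish 18 seconds.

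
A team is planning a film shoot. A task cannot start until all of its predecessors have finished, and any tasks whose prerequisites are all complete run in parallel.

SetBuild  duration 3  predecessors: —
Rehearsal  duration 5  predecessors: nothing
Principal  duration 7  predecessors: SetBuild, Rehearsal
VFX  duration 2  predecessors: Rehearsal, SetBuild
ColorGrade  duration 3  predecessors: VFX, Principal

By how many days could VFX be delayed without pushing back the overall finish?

Critical path: Rehearsal→Principal→ColorGrade = 5+7+3 = 15, so the finish is 15 days.
VFX finishes as early as 7 and must finish by 12.
Float = 15 − 10 = 5.

5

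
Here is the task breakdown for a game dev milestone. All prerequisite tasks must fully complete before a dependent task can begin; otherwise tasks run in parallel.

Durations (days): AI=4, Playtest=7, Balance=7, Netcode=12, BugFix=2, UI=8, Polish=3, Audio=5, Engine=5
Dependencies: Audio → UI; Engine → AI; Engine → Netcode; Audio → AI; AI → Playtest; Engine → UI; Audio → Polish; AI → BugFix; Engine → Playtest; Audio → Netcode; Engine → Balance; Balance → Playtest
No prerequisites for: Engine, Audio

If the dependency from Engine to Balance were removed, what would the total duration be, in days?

Original critical path: Engine→Balance→Playtest = 5+7+7 = 19 ⇒ 19 days.
Without Engine→Balance, Balance's earliest start moves from 5 to 0.
The longest chain is now Engine→Netcode = 5+12 = 17, so the schedule takes 17 days.

17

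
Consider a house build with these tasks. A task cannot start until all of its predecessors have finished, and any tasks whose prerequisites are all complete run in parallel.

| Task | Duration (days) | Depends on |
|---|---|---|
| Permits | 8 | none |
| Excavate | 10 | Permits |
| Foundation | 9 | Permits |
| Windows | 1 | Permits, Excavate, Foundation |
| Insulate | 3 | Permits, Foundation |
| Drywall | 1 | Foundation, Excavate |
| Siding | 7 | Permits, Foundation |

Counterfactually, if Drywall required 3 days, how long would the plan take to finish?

24

Actual critical path: Permits→Foundation→Siding = 8+9+7 = 24 ⇒ 24 days.
Drywall is off the critical path — its longest chain is 19 days, giving 5 of slack.
That remains the longest chain; total 24 days.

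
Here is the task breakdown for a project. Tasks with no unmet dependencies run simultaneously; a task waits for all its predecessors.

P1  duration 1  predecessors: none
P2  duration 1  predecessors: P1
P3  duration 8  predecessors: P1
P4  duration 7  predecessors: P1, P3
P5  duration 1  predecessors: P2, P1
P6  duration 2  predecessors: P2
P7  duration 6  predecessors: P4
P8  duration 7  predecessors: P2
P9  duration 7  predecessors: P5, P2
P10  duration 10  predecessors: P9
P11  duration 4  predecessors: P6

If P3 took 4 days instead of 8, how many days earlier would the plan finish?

2

Baseline: P1→P3→P4→P7 = 1+8+7+6 = 22 → 22 days.
Since P3 is critical, the -4 change carries straight to that chain (now 18 days).
Now P1→P2→P5→P9→P10 = 1+1+1+7+10 = 20 is longest, so the finish becomes 20 days.
Change in finish: 20 − 22 = -2 days.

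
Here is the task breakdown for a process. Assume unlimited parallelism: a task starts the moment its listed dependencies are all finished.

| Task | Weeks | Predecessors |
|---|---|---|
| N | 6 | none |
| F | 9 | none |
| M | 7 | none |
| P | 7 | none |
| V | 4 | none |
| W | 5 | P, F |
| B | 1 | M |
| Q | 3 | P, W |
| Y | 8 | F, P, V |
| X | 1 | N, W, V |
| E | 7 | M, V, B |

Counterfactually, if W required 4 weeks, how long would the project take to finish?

Actual critical path: F→W→Q = 9+5+3 = 17 ⇒ 17 weeks.
W lies on that path, so at 4 weeks the path becomes 16 weeks.
Now F→Y = 9+8 = 17 is longest, so the finish becomes 17 weeks.

17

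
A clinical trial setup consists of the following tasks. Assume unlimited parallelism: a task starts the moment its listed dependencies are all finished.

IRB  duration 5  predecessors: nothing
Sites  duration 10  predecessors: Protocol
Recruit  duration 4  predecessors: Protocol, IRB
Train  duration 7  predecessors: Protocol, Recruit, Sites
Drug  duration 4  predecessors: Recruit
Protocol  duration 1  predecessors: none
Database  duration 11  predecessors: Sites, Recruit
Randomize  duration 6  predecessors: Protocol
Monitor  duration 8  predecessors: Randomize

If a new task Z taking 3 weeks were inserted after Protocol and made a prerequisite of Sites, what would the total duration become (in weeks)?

Originally the plan takes 22 weeks.
With Z inserted, Sites now waits for max(Protocol, Z).
New critical path: Protocol→Z→Sites→Database = 1+3+10+11 = 25 ⇒ 25 weeks.

25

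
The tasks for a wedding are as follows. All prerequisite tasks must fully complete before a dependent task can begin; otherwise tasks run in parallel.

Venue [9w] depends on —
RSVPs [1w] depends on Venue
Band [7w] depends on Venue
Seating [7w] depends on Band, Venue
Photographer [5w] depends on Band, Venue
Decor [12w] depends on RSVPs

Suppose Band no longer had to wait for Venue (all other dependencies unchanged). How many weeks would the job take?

Original critical path: Venue→Band→Seating = 9+7+7 = 23 ⇒ 23 weeks.
Without Venue→Band, Band's earliest start moves from 9 to 0.
The longest chain is now Venue→RSVPs→Decor = 9+1+12 = 22, so the job takes 22 weeks.

22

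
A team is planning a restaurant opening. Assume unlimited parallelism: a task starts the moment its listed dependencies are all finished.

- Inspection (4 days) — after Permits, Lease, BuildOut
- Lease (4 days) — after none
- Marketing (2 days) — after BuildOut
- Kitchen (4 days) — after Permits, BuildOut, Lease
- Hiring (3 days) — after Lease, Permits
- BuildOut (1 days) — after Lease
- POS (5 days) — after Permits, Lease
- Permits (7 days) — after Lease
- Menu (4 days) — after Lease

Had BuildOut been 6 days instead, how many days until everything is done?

16

As given, the longest chain is Lease→Permits→POS = 4+7+5 = 16, so the finish is 16 days.
BuildOut has 7 days of float (longest path through it is 9).
No other chain overtakes it, so the finish is 16 days.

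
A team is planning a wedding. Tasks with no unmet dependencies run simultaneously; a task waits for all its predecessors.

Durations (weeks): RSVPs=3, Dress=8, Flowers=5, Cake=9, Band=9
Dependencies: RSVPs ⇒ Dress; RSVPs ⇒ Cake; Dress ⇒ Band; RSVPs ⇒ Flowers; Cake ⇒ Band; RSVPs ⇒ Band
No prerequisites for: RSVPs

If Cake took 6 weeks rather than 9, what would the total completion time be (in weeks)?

The binding path is RSVPs→Cake→Band = 3+9+9 = 21; finish at 21 weeks.
Cake is on the critical path; changing it to 6 makes that path 18 weeks.
Now RSVPs→Dress→Band = 3+8+9 = 20 is longest, so the finish becomes 20 weeks.

20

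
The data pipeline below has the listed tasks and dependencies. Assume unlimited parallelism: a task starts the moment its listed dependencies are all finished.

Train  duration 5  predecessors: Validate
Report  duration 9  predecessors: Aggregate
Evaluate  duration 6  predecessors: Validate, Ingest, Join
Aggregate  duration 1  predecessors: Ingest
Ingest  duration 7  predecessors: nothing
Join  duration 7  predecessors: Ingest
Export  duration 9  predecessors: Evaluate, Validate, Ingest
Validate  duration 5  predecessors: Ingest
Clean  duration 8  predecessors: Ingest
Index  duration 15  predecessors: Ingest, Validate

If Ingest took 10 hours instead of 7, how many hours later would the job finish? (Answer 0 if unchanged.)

Baseline: Ingest→Join→Evaluate→Export = 7+7+6+9 = 29 → 29 hours.
Since Ingest is critical, the +3 change carries straight to that chain (now 32 hours).
The critical path is still Ingest→Join→Evaluate→Export; finish is now 32 hours.
Change in finish: 32 − 29 = +3 hours.

3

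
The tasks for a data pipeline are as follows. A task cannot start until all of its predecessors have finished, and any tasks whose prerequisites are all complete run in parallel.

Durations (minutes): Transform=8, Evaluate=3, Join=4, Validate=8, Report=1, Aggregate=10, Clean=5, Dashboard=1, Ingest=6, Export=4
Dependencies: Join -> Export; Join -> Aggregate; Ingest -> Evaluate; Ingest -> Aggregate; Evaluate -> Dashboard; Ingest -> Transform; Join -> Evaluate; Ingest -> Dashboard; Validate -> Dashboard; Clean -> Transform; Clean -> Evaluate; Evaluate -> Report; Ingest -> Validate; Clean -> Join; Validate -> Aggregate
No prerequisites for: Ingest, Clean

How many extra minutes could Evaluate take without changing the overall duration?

11

Ingest→Validate→Aggregate = 6+8+10 = 24 sets the makespan at 24 minutes.
The longest chain containing Evaluate totals 13 minutes.
So Evaluate can slip 23 − 12 = 11 minutes.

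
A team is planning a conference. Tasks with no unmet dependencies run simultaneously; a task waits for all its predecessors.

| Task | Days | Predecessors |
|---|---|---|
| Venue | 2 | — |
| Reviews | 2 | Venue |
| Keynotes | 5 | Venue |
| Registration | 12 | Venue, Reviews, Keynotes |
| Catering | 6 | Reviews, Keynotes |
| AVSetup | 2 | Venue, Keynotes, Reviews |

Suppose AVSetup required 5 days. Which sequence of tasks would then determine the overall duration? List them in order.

Venue, Keynotes, Registration

As given, the longest chain is Venue→Keynotes→Registration = 2+5+12 = 19, so the finish is 19 days.
AVSetup has 10 days of float (longest path through it is 9).
That remains the longest chain; total 19 days.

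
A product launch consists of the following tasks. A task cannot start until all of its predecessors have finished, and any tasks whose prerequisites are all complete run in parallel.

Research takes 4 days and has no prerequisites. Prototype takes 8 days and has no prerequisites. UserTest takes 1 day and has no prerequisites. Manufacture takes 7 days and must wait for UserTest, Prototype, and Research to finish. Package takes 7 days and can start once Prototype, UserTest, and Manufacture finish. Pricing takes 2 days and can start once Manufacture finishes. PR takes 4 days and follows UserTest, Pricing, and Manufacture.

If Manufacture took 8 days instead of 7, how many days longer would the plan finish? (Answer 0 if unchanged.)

Actual critical path: Prototype→Manufacture→Package = 8+7+7 = 22 ⇒ 22 days.
Manufacture lies on that path, so at 8 days the path becomes 23 days.
The critical path is still Prototype→Manufacture→Package; finish is now 23 days.
Change in finish: 23 − 22 = +1 days.

1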